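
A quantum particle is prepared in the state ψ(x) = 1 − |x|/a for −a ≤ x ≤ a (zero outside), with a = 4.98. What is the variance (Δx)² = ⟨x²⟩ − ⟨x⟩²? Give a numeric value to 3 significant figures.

2.48

Compute ⟨x⟩ and ⟨x²⟩ separately, then (Δx)² = ⟨x²⟩ − ⟨x⟩².
ψ is even, so ∫ over [−a, a] = 2∫₀ᵃ with ψ = 1 − x/a there: ∫₀ᵃ (1 − x/a)² dx = a/3, ∫₀ᵃ x²(1 − x/a)² dx = a³/30, ∫₀ᵃ x⁴(1 − x/a)² dx = a⁵/105.
Normalization: ∫|ψ|² dx = 3.3200.
⟨x⟩ = 0.0000 and ⟨x²⟩ = 2.4800.
(Δx)² = 2.4800 − (0.0000)² = 2.4800.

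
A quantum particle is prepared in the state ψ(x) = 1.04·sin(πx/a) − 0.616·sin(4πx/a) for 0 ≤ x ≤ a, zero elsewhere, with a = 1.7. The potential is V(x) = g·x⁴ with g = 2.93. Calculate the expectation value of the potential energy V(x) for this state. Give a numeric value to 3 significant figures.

3.86

⟨V⟩ = ∫ V(x)·|ψ|² dx / ∫|ψ|² dx.
On 0 ≤ x ≤ a (j ≠ l): ∫sin²(jπx/a) dx = a/2, ∫sin(jπx/a)·sin(lπx/a) dx = 0; diagonal moments ∫x·sin²(jπx/a) dx = a²/4, ∫x²·sin²(jπx/a) dx = a³·(1/6 − 1/(4j²π²)); cross terms ∫x·sin(jπx/a)·sin(lπx/a) dx = 0 for j + l even and −4jla²/(π²(j² − l²)²) for j + l odd, ∫x²·sin(jπx/a)·sin(lπx/a) dx = (−1)^(j+l)·4jla³/(π²(j² − l²)²); higher powers the same way via product-to-sum and parts.
State is unnormalized: ∫|ψ|² dx = 1.2419, and ∫ψ*·V(x)·ψ dx = 4.7932, so ⟨V⟩ = 4.7932 / 1.2419.
⟨V⟩ = 3.8596.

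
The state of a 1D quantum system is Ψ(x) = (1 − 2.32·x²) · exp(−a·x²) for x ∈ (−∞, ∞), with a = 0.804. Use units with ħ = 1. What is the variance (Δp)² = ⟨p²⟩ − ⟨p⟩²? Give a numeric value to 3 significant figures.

4.37

Compute ⟨p⟩ and ⟨p²⟩ separately; (Δp)² = ⟨p²⟩ − ⟨p⟩².
Expand each integrand as polynomial × e^(−2ax²) and use ∫x^(2j)·e^(−2ax²) dx = (2j−1)!!/(4a)^j · √(π/(2a)), odd powers → 0; here √(π/(2a)) = 1.3978. Differentiate with the product rule, d/dx e^(−ax²) = −2ax·e^(−ax²).
Normalization: ∫|Ψ|² dx = 1.5633.
⟨p⟩ = 0.0000 and ⟨p²⟩ = 4.3747.
(Δp)² = 4.3747 − (0.0000)² = 4.3747.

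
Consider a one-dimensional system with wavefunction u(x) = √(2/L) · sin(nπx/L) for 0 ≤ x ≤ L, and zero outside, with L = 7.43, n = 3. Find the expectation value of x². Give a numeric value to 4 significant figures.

18.09

⟨x²⟩ = ∫ x²·|u|² dx (integrals over the domain).
With sin²θ = (1 − cos2θ)/2 on 0 ≤ x ≤ L: ∫sin²(nπx/L) dx = L/2, ∫x·sin²(nπx/L) dx = L²/4, ∫x²·sin²(nπx/L) dx = L³·(1/6 − 1/(4n²π²)); higher powers xᵏ the same way, integrating xᵏ·cos(2nπx/L) by parts.
⟨x²⟩ = 18.091.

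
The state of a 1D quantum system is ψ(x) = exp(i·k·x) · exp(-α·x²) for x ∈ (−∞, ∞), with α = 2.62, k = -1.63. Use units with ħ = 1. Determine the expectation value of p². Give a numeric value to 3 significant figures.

5.28

p² ψ = −ħ² d²ψ/dx²; ⟨p²⟩ = −ħ² ∫ ψ*·ψ'' dx / ∫|ψ|² dx.
Gaussian moments: ∫x^(2j)·e^(−2αx²) dx = (2j−1)!!/(4α)^j · √(π/(2α)), odd powers integrate to 0; here √(π/(2α)) = 0.77430. Derivatives: ψ′ = (ik − 2αx)·ψ, ψ″ = ((ik − 2αx)² − 2α)·ψ; the odd-in-x pieces drop out.
State is unnormalized: ∫|ψ|² dx = 0.77430, and ∫ψ*·(−ħ² ψ'') dx = 4.0859, so ⟨p²⟩ = 4.0859 / 0.77430.
⟨p²⟩ = 5.2769.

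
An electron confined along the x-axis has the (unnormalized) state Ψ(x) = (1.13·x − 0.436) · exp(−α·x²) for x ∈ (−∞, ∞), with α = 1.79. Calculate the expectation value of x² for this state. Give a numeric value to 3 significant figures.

0.275

⟨x²⟩ = ∫ x²·|Ψ|² dx / ∫|Ψ|² dx (integrals over the domain).
Expand each integrand as polynomial × e^(−2αx²) and use ∫x^(2j)·e^(−2αx²) dx = (2j−1)!!/(4α)^j · √(π/(2α)), odd powers → 0; here √(π/(2α)) = 0.93677.
State is unnormalized: ∫|Ψ|² dx = 0.34514, and ∫Ψ*·x²·Ψ dx = 0.094869, so ⟨x²⟩ = 0.094869 / 0.34514.
⟨x²⟩ = 0.27487.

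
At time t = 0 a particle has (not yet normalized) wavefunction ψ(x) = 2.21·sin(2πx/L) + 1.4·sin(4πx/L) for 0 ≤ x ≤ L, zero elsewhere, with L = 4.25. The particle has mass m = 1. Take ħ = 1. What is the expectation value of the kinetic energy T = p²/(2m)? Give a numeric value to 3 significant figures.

T = −(ħ²/2m) d²/dx², so ⟨T⟩ = −(ħ²/2m) ∫ ψ*·ψ'' dx / ∫|ψ|² dx; with m = 1.
d²/dx² sin(jπx/L) = −(jπ/L)²·sin(jπx/L); on 0 ≤ x ≤ L, ∫sin²(jπx/L) dx = L/2 and ∫sin(jπx/L)·sin(lπx/L) dx = 0 for j ≠ l, so only diagonal terms survive in ∫|ψ|² and ∫ψ·ψ″; ∫ψ·ψ′ dx = [ψ²/2] between the walls = 0.
State is unnormalized: ∫|ψ|² dx = 14.544, and ∫ψ*·(−ħ²/2m · ψ'') dx = 29.549, so ⟨T⟩ = 29.549 / 14.544.
⟨T⟩ = 2.0317.

2.03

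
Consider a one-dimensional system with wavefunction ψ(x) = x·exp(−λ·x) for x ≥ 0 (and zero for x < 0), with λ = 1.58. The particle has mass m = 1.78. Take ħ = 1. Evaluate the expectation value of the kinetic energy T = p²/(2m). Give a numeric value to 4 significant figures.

T = −(ħ²/2m) d²/dx², so ⟨T⟩ = −(ħ²/2m) ∫ ψ*·ψ'' dx / ∫|ψ|² dx; with m = 1.78.
Differentiate x·exp(−λ·x) with the product rule; every integrand then reduces to terms xʲ·e^(−2λx) on [0, ∞), with ∫₀^∞ xʲ·e^(−2λx) dx = j!/(2λ)^(j+1).
State is unnormalized: ∫|ψ|² dx = 0.063382, and ∫ψ*·(−ħ²/2m · ψ'') dx = 0.044446, so ⟨T⟩ = 0.044446 / 0.063382.
⟨T⟩ = 0.70124.

0.7012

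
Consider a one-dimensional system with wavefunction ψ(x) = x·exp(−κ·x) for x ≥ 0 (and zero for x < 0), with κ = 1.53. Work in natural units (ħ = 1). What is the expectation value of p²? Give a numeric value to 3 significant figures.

2.34

p² ψ = −ħ² d²ψ/dx²; ⟨p²⟩ = −ħ² ∫ ψ*·ψ'' dx / ∫|ψ|² dx.
Differentiate x·exp(−κ·x) with the product rule; every integrand then reduces to terms xʲ·e^(−2κx) on [0, ∞), with ∫₀^∞ xʲ·e^(−2κx) dx = j!/(2κ)^(j+1).
State is unnormalized: ∫|ψ|² dx = 0.069802, and ∫ψ*·(−ħ² ψ'') dx = 0.16340, so ⟨p²⟩ = 0.16340 / 0.069802.
⟨p²⟩ = 2.3409.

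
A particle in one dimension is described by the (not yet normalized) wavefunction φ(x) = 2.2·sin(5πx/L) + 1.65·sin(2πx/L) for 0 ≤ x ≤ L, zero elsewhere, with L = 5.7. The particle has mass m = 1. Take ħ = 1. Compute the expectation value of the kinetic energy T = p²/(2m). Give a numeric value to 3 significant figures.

2.65

T = −(ħ²/2m) d²/dx², so ⟨T⟩ = −(ħ²/2m) ∫ φ*·φ'' dx / ∫|φ|² dx; with m = 1.
d²/dx² sin(jπx/L) = −(jπ/L)²·sin(jπx/L); on 0 ≤ x ≤ L, ∫sin²(jπx/L) dx = L/2 and ∫sin(jπx/L)·sin(lπx/L) dx = 0 for j ≠ l, so only diagonal terms survive in ∫|φ|² and ∫φ·φ″; ∫φ·φ′ dx = [φ²/2] between the walls = 0.
State is unnormalized: ∫|φ|² dx = 21.553, and ∫φ*·(−ħ²/2m · φ'') dx = 57.092, so ⟨T⟩ = 57.092 / 21.553.
⟨T⟩ = 2.6489.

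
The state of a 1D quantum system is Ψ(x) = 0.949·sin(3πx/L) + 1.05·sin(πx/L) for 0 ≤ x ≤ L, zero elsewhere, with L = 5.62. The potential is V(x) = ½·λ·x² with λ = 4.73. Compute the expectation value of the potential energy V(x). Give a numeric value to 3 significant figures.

25.5

⟨V⟩ = ∫ V(x)·|Ψ|² dx / ∫|Ψ|² dx.
On 0 ≤ x ≤ L (j ≠ l): ∫sin²(jπx/L) dx = L/2, ∫sin(jπx/L)·sin(lπx/L) dx = 0; diagonal moments ∫x·sin²(jπx/L) dx = L²/4, ∫x²·sin²(jπx/L) dx = L³·(1/6 − 1/(4j²π²)); cross terms ∫x·sin(jπx/L)·sin(lπx/L) dx = 0 for j + l even and −4jlL²/(π²(j² − l²)²) for j + l odd, ∫x²·sin(jπx/L)·sin(lπx/L) dx = (−1)^(j+l)·4jlL³/(π²(j² − l²)²); higher powers the same way via product-to-sum and parts.
State is unnormalized: ∫|Ψ|² dx = 5.6287, and ∫Ψ*·V(x)·Ψ dx = 143.26, so ⟨V⟩ = 143.26 / 5.6287.
⟨V⟩ = 25.451.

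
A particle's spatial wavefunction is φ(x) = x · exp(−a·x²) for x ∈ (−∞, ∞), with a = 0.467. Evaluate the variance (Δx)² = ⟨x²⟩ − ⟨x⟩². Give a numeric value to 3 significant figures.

Compute ⟨x⟩ and ⟨x²⟩ separately, then (Δx)² = ⟨x²⟩ − ⟨x⟩².
Expand each integrand as polynomial × e^(−2ax²) and use ∫x^(2j)·e^(−2ax²) dx = (2j−1)!!/(4a)^j · √(π/(2a)), odd powers → 0; here √(π/(2a)) = 1.8340.
Normalization: ∫|φ|² dx = 0.98180.
⟨x⟩ = 0.0000 and ⟨x²⟩ = 1.6060.
(Δx)² = 1.6060 − (0.0000)² = 1.6060.

1.61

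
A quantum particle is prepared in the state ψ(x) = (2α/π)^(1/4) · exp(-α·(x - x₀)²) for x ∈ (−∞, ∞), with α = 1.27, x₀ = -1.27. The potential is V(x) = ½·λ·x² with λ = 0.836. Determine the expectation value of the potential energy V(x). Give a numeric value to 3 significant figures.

0.756

⟨V⟩ = ∫ V(x)·|ψ|² dx.
Gaussian moments (u = x − x₀): ∫u^(2j)·e^(−2αu²) du = (2j−1)!!/(4α)^j · √(π/(2α)), odd powers integrate to 0; here √(π/(2α)) = 1.1121.
⟨V⟩ = 0.75648.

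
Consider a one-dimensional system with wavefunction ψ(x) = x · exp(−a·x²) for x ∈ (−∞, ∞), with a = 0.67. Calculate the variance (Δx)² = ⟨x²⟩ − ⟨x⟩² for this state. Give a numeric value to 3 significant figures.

Compute ⟨x⟩ and ⟨x²⟩ separately, then (Δx)² = ⟨x²⟩ − ⟨x⟩².
Expand each integrand as polynomial × e^(−2ax²) and use ∫x^(2j)·e^(−2ax²) dx = (2j−1)!!/(4a)^j · √(π/(2a)), odd powers → 0; here √(π/(2a)) = 1.5312.
Normalization: ∫|ψ|² dx = 0.57133.
⟨x⟩ = 0.0000 and ⟨x²⟩ = 1.1194.
(Δx)² = 1.1194 − (0.0000)² = 1.1194.

1.12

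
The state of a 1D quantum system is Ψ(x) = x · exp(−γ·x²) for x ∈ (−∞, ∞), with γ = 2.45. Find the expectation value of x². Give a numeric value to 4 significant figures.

⟨x²⟩ = ∫ x²·|Ψ|² dx / ∫|Ψ|² dx (integrals over the domain).
Expand each integrand as polynomial × e^(−2γx²) and use ∫x^(2j)·e^(−2γx²) dx = (2j−1)!!/(4γ)^j · √(π/(2γ)), odd powers → 0; here √(π/(2γ)) = 0.80071.
State is unnormalized: ∫|Ψ|² dx = 0.081705, and ∫Ψ*·x²·Ψ dx = 0.025012, so ⟨x²⟩ = 0.025012 / 0.081705.
⟨x²⟩ = 0.30612.

0.3061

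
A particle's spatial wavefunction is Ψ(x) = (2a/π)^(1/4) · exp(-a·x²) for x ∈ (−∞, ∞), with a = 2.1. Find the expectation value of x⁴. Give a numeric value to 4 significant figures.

0.04252

⟨x⁴⟩ = ∫ x⁴·|Ψ|² dx (integrals over the domain).
Gaussian moments: ∫x^(2j)·e^(−2ax²) dx = (2j−1)!!/(4a)^j · √(π/(2a)), odd powers integrate to 0; here √(π/(2a)) = 0.86487.
⟨x⁴⟩ = 0.042517.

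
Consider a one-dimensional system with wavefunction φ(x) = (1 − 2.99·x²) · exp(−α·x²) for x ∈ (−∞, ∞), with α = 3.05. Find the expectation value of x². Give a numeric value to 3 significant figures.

0.0511

⟨x²⟩ = ∫ x²·|φ|² dx / ∫|φ|² dx (integrals over the domain).
Expand each integrand as polynomial × e^(−2αx²) and use ∫x^(2j)·e^(−2αx²) dx = (2j−1)!!/(4α)^j · √(π/(2α)), odd powers → 0; here √(π/(2α)) = 0.71765.
State is unnormalized: ∫|φ|² dx = 0.49520, and ∫φ*·x²·φ dx = 0.025323, so ⟨x²⟩ = 0.025323 / 0.49520.
⟨x²⟩ = 0.051136.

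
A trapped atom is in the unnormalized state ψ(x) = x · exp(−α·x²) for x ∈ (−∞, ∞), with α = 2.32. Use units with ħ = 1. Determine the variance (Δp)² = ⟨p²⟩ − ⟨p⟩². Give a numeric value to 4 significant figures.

6.960

Compute ⟨p⟩ and ⟨p²⟩ separately; (Δp)² = ⟨p²⟩ − ⟨p⟩².
Expand each integrand as polynomial × e^(−2αx²) and use ∫x^(2j)·e^(−2αx²) dx = (2j−1)!!/(4α)^j · √(π/(2α)), odd powers → 0; here √(π/(2α)) = 0.82284. Differentiate with the product rule, d/dx e^(−αx²) = −2αx·e^(−αx²).
Normalization: ∫|ψ|² dx = 0.088668.
⟨p⟩ = 0.0000 and ⟨p²⟩ = 6.9600.
(Δp)² = 6.9600 − (0.0000)² = 6.9600.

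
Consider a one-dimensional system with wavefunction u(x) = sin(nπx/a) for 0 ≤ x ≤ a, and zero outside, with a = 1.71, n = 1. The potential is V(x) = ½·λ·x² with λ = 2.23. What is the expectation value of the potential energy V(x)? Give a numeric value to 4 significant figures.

0.9216

⟨V⟩ = ∫ V(x)·|u|² dx / ∫|u|² dx.
With sin²θ = (1 − cos2θ)/2 on 0 ≤ x ≤ a: ∫sin²(nπx/a) dx = a/2, ∫x·sin²(nπx/a) dx = a²/4, ∫x²·sin²(nπx/a) dx = a³·(1/6 − 1/(4n²π²)); higher powers xᵏ the same way, integrating xᵏ·cos(2nπx/a) by parts.
State is unnormalized: ∫|u|² dx = 0.85500, and ∫u*·V(x)·u dx = 0.78798, so ⟨V⟩ = 0.78798 / 0.85500.
⟨V⟩ = 0.92162.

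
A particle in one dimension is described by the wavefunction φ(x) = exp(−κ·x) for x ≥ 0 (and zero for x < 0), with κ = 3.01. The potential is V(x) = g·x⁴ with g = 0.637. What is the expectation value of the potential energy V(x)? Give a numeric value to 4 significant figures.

0.01164

⟨V⟩ = ∫ V(x)·|φ|² dx / ∫|φ|² dx.
Every integrand reduces to terms xʲ·e^(−2κx) on [0, ∞); use ∫₀^∞ xʲ·e^(−2κx) dx = j!/(2κ)^(j+1).
State is unnormalized: ∫|φ|² dx = 0.16611, and ∫φ*·V(x)·φ dx = 0.0019336, so ⟨V⟩ = 0.0019336 / 0.16611.
⟨V⟩ = 0.011640.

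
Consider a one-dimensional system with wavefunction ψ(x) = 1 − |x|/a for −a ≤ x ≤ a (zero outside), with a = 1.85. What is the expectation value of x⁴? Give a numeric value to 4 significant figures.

0.3347

⟨x⁴⟩ = ∫ x⁴·|ψ|² dx / ∫|ψ|² dx (integrals over the domain).
ψ is even, so ∫ over [−a, a] = 2∫₀ᵃ with ψ = 1 − x/a there: ∫₀ᵃ (1 − x/a)² dx = a/3, ∫₀ᵃ x²(1 − x/a)² dx = a³/30, ∫₀ᵃ x⁴(1 − x/a)² dx = a⁵/105.
State is unnormalized: ∫|ψ|² dx = 1.2333, and ∫ψ*·x⁴·ψ dx = 0.41276, so ⟨x⁴⟩ = 0.41276 / 1.2333.
⟨x⁴⟩ = 0.33467.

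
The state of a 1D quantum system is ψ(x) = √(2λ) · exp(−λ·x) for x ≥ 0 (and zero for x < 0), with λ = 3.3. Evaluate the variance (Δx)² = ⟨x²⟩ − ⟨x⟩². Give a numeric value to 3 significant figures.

Compute ⟨x⟩ and ⟨x²⟩ separately, then (Δx)² = ⟨x²⟩ − ⟨x⟩².
Every integrand reduces to terms xʲ·e^(−2λx) on [0, ∞); use ∫₀^∞ xʲ·e^(−2λx) dx = j!/(2λ)^(j+1).
⟨x⟩ = 0.15152 and ⟨x²⟩ = 0.045914.
(Δx)² = 0.045914 − (0.15152)² = 0.022957.

0.0230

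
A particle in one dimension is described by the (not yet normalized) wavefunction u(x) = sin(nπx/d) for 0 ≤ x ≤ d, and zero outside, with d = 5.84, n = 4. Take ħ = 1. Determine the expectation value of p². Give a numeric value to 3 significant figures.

p² u = −ħ² d²u/dx²; ⟨p²⟩ = −ħ² ∫ u*·u'' dx / ∫|u|² dx.
d/dx sin(nπx/d) = (nπ/d)·cos(nπx/d) and d²/dx² sin(nπx/d) = −(nπ/d)²·sin(nπx/d); on 0 ≤ x ≤ d, ∫sin²(nπx/d) dx = d/2 and ∫sin(nπx/d)·cos(nπx/d) dx = 0.
State is unnormalized: ∫|u|² dx = 2.9200, and ∫u*·(−ħ² u'') dx = 13.520, so ⟨p²⟩ = 13.520 / 2.9200.
⟨p²⟩ = 4.6301.

4.63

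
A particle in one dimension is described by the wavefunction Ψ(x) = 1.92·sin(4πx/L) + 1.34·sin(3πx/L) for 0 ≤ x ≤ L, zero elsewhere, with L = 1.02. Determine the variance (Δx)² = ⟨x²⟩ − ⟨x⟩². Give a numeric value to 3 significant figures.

0.0464

Compute ⟨x⟩ and ⟨x²⟩ separately, then (Δx)² = ⟨x²⟩ − ⟨x⟩².
On 0 ≤ x ≤ L (j ≠ l): ∫sin²(jπx/L) dx = L/2, ∫sin(jπx/L)·sin(lπx/L) dx = 0; diagonal moments ∫x·sin²(jπx/L) dx = L²/4, ∫x²·sin²(jπx/L) dx = L³·(1/6 − 1/(4j²π²)); cross terms ∫x·sin(jπx/L)·sin(lπx/L) dx = 0 for j + l even and −4jlL²/(π²(j² − l²)²) for j + l odd, ∫x²·sin(jπx/L)·sin(lπx/L) dx = (−1)^(j+l)·4jlL³/(π²(j² − l²)²); higher powers the same way via product-to-sum and parts.
Normalization: ∫|Ψ|² dx = 2.7958.
⟨x⟩ = 0.31995 and ⟨x²⟩ = 0.14881.
(Δx)² = 0.14881 − (0.31995)² = 0.046447.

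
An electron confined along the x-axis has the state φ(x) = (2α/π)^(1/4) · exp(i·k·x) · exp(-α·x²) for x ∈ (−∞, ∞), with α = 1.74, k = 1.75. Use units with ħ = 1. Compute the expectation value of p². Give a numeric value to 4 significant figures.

p² φ = −ħ² d²φ/dx²; ⟨p²⟩ = −ħ² ∫ φ*·φ'' dx.
Gaussian moments: ∫x^(2j)·e^(−2αx²) dx = (2j−1)!!/(4α)^j · √(π/(2α)), odd powers integrate to 0; here √(π/(2α)) = 0.95013. Derivatives: φ′ = (ik − 2αx)·φ, φ″ = ((ik − 2αx)² − 2α)·φ; the odd-in-x pieces drop out.
⟨p²⟩ = 4.8025.

4.803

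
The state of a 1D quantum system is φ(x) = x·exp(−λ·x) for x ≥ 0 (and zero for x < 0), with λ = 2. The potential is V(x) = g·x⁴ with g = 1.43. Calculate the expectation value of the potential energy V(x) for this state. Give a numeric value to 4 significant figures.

⟨V⟩ = ∫ V(x)·|φ|² dx / ∫|φ|² dx.
Every integrand reduces to terms xʲ·e^(−2λx) on [0, ∞); use ∫₀^∞ xʲ·e^(−2λx) dx = j!/(2λ)^(j+1).
State is unnormalized: ∫|φ|² dx = 0.031250, and ∫φ*·V(x)·φ dx = 0.062842, so ⟨V⟩ = 0.062842 / 0.031250.
⟨V⟩ = 2.0109.

2.011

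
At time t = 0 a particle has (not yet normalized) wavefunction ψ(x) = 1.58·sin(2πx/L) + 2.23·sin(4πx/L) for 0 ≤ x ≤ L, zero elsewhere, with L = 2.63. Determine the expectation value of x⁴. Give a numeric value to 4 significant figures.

12.36

⟨x⁴⟩ = ∫ x⁴·|ψ|² dx / ∫|ψ|² dx (integrals over the domain).
On 0 ≤ x ≤ L (j ≠ l): ∫sin²(jπx/L) dx = L/2, ∫sin(jπx/L)·sin(lπx/L) dx = 0; diagonal moments ∫x·sin²(jπx/L) dx = L²/4, ∫x²·sin²(jπx/L) dx = L³·(1/6 − 1/(4j²π²)); cross terms ∫x·sin(jπx/L)·sin(lπx/L) dx = 0 for j + l even and −4jlL²/(π²(j² − l²)²) for j + l odd, ∫x²·sin(jπx/L)·sin(lπx/L) dx = (−1)^(j+l)·4jlL³/(π²(j² − l²)²); higher powers the same way via product-to-sum and parts.
State is unnormalized: ∫|ψ|² dx = 9.8221, and ∫ψ*·x⁴·ψ dx = 121.38, so ⟨x⁴⟩ = 121.38 / 9.8221.
⟨x⁴⟩ = 12.358.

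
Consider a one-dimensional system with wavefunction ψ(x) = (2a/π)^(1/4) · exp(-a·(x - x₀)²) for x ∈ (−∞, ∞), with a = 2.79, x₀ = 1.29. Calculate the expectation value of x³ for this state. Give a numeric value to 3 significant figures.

2.49

⟨x³⟩ = ∫ x³·|ψ|² dx (integrals over the domain).
Gaussian moments (u = x − x₀): ∫u^(2j)·e^(−2au²) du = (2j−1)!!/(4a)^j · √(π/(2a)), odd powers integrate to 0; here √(π/(2a)) = 0.75034.
⟨x³⟩ = 2.4935.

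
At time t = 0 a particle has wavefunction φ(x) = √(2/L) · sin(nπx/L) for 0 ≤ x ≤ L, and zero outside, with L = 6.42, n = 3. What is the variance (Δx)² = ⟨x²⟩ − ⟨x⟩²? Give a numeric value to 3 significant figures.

3.20

Compute ⟨x⟩ and ⟨x²⟩ separately, then (Δx)² = ⟨x²⟩ − ⟨x⟩².
With sin²θ = (1 − cos2θ)/2 on 0 ≤ x ≤ L: ∫sin²(nπx/L) dx = L/2, ∫x·sin²(nπx/L) dx = L²/4, ∫x²·sin²(nπx/L) dx = L³·(1/6 − 1/(4n²π²)); higher powers xᵏ the same way, integrating xᵏ·cos(2nπx/L) by parts.
⟨x⟩ = 3.2100 and ⟨x²⟩ = 13.507.
(Δx)² = 13.507 − (3.2100)² = 3.2027.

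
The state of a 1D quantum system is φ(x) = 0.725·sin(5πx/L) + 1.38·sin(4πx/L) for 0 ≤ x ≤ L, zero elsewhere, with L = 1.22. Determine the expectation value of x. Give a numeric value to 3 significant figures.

⟨x⟩ = ∫ x·|φ|² dx / ∫|φ|² dx (integrals over the domain).
On 0 ≤ x ≤ L (j ≠ l): ∫sin²(jπx/L) dx = L/2, ∫sin(jπx/L)·sin(lπx/L) dx = 0; diagonal moments ∫x·sin²(jπx/L) dx = L²/4, ∫x²·sin²(jπx/L) dx = L³·(1/6 − 1/(4j²π²)); cross terms ∫x·sin(jπx/L)·sin(lπx/L) dx = 0 for j + l even and −4jlL²/(π²(j² − l²)²) for j + l odd, ∫x²·sin(jπx/L)·sin(lπx/L) dx = (−1)^(j+l)·4jlL³/(π²(j² − l²)²); higher powers the same way via product-to-sum and parts.
State is unnormalized: ∫|φ|² dx = 1.4823, and ∫φ*·x·φ dx = 0.60617, so ⟨x⟩ = 0.60617 / 1.4823.
⟨x⟩ = 0.40894.

0.409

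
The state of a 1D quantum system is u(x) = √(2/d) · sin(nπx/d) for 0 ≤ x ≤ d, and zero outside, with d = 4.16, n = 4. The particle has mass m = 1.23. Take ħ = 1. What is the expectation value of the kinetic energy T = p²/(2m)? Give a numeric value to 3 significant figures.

3.71

T = −(ħ²/2m) d²/dx², so ⟨T⟩ = −(ħ²/2m) ∫ u*·u'' dx; with m = 1.23.
d/dx sin(nπx/d) = (nπ/d)·cos(nπx/d) and d²/dx² sin(nπx/d) = −(nπ/d)²·sin(nπx/d); on 0 ≤ x ≤ d, ∫sin²(nπx/d) dx = d/2 and ∫sin(nπx/d)·cos(nπx/d) dx = 0.
⟨T⟩ = 3.7094.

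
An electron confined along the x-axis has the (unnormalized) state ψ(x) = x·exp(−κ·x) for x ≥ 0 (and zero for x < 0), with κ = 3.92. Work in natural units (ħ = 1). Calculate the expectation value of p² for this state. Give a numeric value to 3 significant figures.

15.4

p² ψ = −ħ² d²ψ/dx²; ⟨p²⟩ = −ħ² ∫ ψ*·ψ'' dx / ∫|ψ|² dx.
Differentiate x·exp(−κ·x) with the product rule; every integrand then reduces to terms xʲ·e^(−2κx) on [0, ∞), with ∫₀^∞ xʲ·e^(−2κx) dx = j!/(2κ)^(j+1).
State is unnormalized: ∫|ψ|² dx = 0.0041503, and ∫ψ*·(−ħ² ψ'') dx = 0.063776, so ⟨p²⟩ = 0.063776 / 0.0041503.
⟨p²⟩ = 15.366.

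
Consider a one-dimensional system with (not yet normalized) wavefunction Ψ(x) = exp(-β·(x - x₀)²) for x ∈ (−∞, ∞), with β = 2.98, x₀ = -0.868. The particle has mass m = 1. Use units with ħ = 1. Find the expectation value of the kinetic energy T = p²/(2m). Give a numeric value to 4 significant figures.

1.490

T = −(ħ²/2m) d²/dx², so ⟨T⟩ = −(ħ²/2m) ∫ Ψ*·Ψ'' dx / ∫|Ψ|² dx; with m = 1.
Gaussian moments (u = x − x₀): ∫u^(2j)·e^(−2βu²) du = (2j−1)!!/(4β)^j · √(π/(2β)), odd powers integrate to 0; here √(π/(2β)) = 0.72603. Derivatives: d/dx e^(−βu²) = −2βu·e^(−βu²), d²/dx² e^(−βu²) = (4β²u² − 2β)·e^(−βu²).
State is unnormalized: ∫|Ψ|² dx = 0.72603, and ∫Ψ*·(−ħ²/2m · Ψ'') dx = 1.0818, so ⟨T⟩ = 1.0818 / 0.72603.
⟨T⟩ = 1.4900.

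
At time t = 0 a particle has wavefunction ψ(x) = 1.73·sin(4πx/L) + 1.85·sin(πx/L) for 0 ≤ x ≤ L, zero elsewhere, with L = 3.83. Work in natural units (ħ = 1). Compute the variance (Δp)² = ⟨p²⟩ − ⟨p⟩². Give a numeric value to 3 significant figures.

Compute ⟨p⟩ and ⟨p²⟩ separately; (Δp)² = ⟨p²⟩ − ⟨p⟩².
d²/dx² sin(jπx/L) = −(jπ/L)²·sin(jπx/L); on 0 ≤ x ≤ L, ∫sin²(jπx/L) dx = L/2 and ∫sin(jπx/L)·sin(lπx/L) dx = 0 for j ≠ l, so only diagonal terms survive in ∫|ψ|² and ∫ψ·ψ″; ∫ψ·ψ′ dx = [ψ²/2] between the walls = 0.
Normalization: ∫|ψ|² dx = 12.285.
⟨p⟩ = 0.0000 and ⟨p²⟩ = 5.3811.
(Δp)² = 5.3811 − (0.0000)² = 5.3811.

5.38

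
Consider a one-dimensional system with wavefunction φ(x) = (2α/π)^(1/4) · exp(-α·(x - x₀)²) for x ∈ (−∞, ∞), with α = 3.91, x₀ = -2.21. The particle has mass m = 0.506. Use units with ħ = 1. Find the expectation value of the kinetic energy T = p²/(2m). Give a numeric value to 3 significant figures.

3.86

T = −(ħ²/2m) d²/dx², so ⟨T⟩ = −(ħ²/2m) ∫ φ*·φ'' dx; with m = 0.506.
Gaussian moments (u = x − x₀): ∫u^(2j)·e^(−2αu²) du = (2j−1)!!/(4α)^j · √(π/(2α)), odd powers integrate to 0; here √(π/(2α)) = 0.63383. Derivatives: d/dx e^(−αu²) = −2αu·e^(−αu²), d²/dx² e^(−αu²) = (4α²u² − 2α)·e^(−αu²).
⟨T⟩ = 3.8636.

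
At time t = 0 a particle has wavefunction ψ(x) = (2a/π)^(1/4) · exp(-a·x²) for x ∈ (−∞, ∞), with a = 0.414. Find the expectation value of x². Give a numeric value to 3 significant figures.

⟨x²⟩ = ∫ x²·|ψ|² dx (integrals over the domain).
Gaussian moments: ∫x^(2j)·e^(−2ax²) dx = (2j−1)!!/(4a)^j · √(π/(2a)), odd powers integrate to 0; here √(π/(2a)) = 1.9479.
⟨x²⟩ = 0.60386.

0.604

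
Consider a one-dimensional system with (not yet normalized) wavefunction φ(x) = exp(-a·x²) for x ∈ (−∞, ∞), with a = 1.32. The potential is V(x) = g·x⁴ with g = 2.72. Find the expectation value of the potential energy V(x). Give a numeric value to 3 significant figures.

0.293

⟨V⟩ = ∫ V(x)·|φ|² dx / ∫|φ|² dx.
Gaussian moments: ∫x^(2j)·e^(−2ax²) dx = (2j−1)!!/(4a)^j · √(π/(2a)), odd powers integrate to 0; here √(π/(2a)) = 1.0909.
State is unnormalized: ∫|φ|² dx = 1.0909, and ∫φ*·V(x)·φ dx = 0.31930, so ⟨V⟩ = 0.31930 / 1.0909.
⟨V⟩ = 0.29270.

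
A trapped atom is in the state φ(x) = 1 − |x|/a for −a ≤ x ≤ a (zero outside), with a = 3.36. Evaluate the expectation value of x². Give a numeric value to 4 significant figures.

⟨x²⟩ = ∫ x²·|φ|² dx / ∫|φ|² dx (integrals over the domain).
φ is even, so ∫ over [−a, a] = 2∫₀ᵃ with φ = 1 − x/a there: ∫₀ᵃ (1 − x/a)² dx = a/3, ∫₀ᵃ x²(1 − x/a)² dx = a³/30, ∫₀ᵃ x⁴(1 − x/a)² dx = a⁵/105.
State is unnormalized: ∫|φ|² dx = 2.2400, and ∫φ*·x²·φ dx = 2.5289, so ⟨x²⟩ = 2.5289 / 2.2400.
⟨x²⟩ = 1.1290.

1.129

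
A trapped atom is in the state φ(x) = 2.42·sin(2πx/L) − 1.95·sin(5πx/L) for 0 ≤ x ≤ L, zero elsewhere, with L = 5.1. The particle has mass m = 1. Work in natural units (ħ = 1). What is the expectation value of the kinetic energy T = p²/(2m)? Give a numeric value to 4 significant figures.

T = −(ħ²/2m) d²/dx², so ⟨T⟩ = −(ħ²/2m) ∫ φ*·φ'' dx / ∫|φ|² dx; with m = 1.
d²/dx² sin(jπx/L) = −(jπ/L)²·sin(jπx/L); on 0 ≤ x ≤ L, ∫sin²(jπx/L) dx = L/2 and ∫sin(jπx/L)·sin(lπx/L) dx = 0 for j ≠ l, so only diagonal terms survive in ∫|φ|² and ∫φ·φ″; ∫φ·φ′ dx = [φ²/2] between the walls = 0.
State is unnormalized: ∫|φ|² dx = 24.630, and ∫φ*·(−ħ²/2m · φ'') dx = 57.325, so ⟨T⟩ = 57.325 / 24.630.
⟨T⟩ = 2.3274.

2.327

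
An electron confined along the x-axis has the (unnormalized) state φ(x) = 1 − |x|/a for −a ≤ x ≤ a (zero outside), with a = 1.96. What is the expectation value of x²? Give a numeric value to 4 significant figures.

⟨x²⟩ = ∫ x²·|φ|² dx / ∫|φ|² dx (integrals over the domain).
φ is even, so ∫ over [−a, a] = 2∫₀ᵃ with φ = 1 − x/a there: ∫₀ᵃ (1 − x/a)² dx = a/3, ∫₀ᵃ x²(1 − x/a)² dx = a³/30, ∫₀ᵃ x⁴(1 − x/a)² dx = a⁵/105.
State is unnormalized: ∫|φ|² dx = 1.3067, and ∫φ*·x²·φ dx = 0.50197, so ⟨x²⟩ = 0.50197 / 1.3067.
⟨x²⟩ = 0.38416.

0.3842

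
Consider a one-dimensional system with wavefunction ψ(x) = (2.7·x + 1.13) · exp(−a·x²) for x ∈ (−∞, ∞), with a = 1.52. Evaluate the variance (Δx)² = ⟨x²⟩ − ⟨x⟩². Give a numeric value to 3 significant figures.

0.159

Compute ⟨x⟩ and ⟨x²⟩ separately, then (Δx)² = ⟨x²⟩ − ⟨x⟩².
Expand each integrand as polynomial × e^(−2ax²) and use ∫x^(2j)·e^(−2ax²) dx = (2j−1)!!/(4a)^j · √(π/(2a)), odd powers → 0; here √(π/(2a)) = 1.0166.
Normalization: ∫|ψ|² dx = 2.5169.
⟨x⟩ = 0.40535 and ⟨x²⟩ = 0.32377.
(Δx)² = 0.32377 − (0.40535)² = 0.15946.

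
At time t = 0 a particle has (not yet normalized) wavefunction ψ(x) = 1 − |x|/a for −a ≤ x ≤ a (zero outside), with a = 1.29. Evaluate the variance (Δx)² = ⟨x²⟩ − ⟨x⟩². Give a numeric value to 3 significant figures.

Compute ⟨x⟩ and ⟨x²⟩ separately, then (Δx)² = ⟨x²⟩ − ⟨x⟩².
ψ is even, so ∫ over [−a, a] = 2∫₀ᵃ with ψ = 1 − x/a there: ∫₀ᵃ (1 − x/a)² dx = a/3, ∫₀ᵃ x²(1 − x/a)² dx = a³/30, ∫₀ᵃ x⁴(1 − x/a)² dx = a⁵/105.
Normalization: ∫|ψ|² dx = 0.86000.
⟨x⟩ = 0.0000 and ⟨x²⟩ = 0.16641.
(Δx)² = 0.16641 − (0.0000)² = 0.16641.

0.166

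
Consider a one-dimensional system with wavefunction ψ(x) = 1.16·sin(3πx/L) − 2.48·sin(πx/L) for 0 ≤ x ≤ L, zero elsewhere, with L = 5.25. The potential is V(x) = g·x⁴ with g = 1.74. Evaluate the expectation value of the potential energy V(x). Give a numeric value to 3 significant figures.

⟨V⟩ = ∫ V(x)·|ψ|² dx / ∫|ψ|² dx.
On 0 ≤ x ≤ L (j ≠ l): ∫sin²(jπx/L) dx = L/2, ∫sin(jπx/L)·sin(lπx/L) dx = 0; diagonal moments ∫x·sin²(jπx/L) dx = L²/4, ∫x²·sin²(jπx/L) dx = L³·(1/6 − 1/(4j²π²)); cross terms ∫x·sin(jπx/L)·sin(lπx/L) dx = 0 for j + l even and −4jlL²/(π²(j² − l²)²) for j + l odd, ∫x²·sin(jπx/L)·sin(lπx/L) dx = (−1)^(j+l)·4jlL³/(π²(j² − l²)²); higher powers the same way via product-to-sum and parts.
State is unnormalized: ∫|ψ|² dx = 19.677, and ∫ψ*·V(x)·ψ dx = 2087.8, so ⟨V⟩ = 2087.8 / 19.677.
⟨V⟩ = 106.10.

106.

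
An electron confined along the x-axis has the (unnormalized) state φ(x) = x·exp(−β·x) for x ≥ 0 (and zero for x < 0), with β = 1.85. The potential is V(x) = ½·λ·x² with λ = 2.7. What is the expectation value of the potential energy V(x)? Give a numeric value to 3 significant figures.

1.18

⟨V⟩ = ∫ V(x)·|φ|² dx / ∫|φ|² dx.
Every integrand reduces to terms xʲ·e^(−2βx) on [0, ∞); use ∫₀^∞ xʲ·e^(−2βx) dx = j!/(2β)^(j+1).
State is unnormalized: ∫|φ|² dx = 0.039484, and ∫φ*·V(x)·φ dx = 0.046724, so ⟨V⟩ = 0.046724 / 0.039484.
⟨V⟩ = 1.1833.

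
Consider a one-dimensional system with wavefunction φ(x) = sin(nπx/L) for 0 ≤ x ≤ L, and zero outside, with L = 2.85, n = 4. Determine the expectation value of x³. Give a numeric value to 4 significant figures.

5.677

⟨x³⟩ = ∫ x³·|φ|² dx / ∫|φ|² dx (integrals over the domain).
With sin²θ = (1 − cos2θ)/2 on 0 ≤ x ≤ L: ∫sin²(nπx/L) dx = L/2, ∫x·sin²(nπx/L) dx = L²/4, ∫x²·sin²(nπx/L) dx = L³·(1/6 − 1/(4n²π²)); higher powers xᵏ the same way, integrating xᵏ·cos(2nπx/L) by parts.
State is unnormalized: ∫|φ|² dx = 1.4250, and ∫φ*·x³·φ dx = 8.0902, so ⟨x³⟩ = 8.0902 / 1.4250.
⟨x³⟩ = 5.6773.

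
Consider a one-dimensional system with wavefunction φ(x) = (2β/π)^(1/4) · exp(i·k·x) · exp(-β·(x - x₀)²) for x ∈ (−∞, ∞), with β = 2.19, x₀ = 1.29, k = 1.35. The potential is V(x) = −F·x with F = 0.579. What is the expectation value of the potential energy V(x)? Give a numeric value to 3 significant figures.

⟨V⟩ = ∫ V(x)·|φ|² dx.
Gaussian moments (u = x − x₀): ∫u^(2j)·e^(−2βu²) du = (2j−1)!!/(4β)^j · √(π/(2β)), odd powers integrate to 0; here √(π/(2β)) = 0.84691.
⟨V⟩ = -0.74691.

-0.747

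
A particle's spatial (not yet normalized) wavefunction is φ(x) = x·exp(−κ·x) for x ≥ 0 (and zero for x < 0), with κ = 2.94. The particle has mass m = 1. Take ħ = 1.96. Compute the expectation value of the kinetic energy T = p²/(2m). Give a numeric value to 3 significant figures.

T = −(ħ²/2m) d²/dx², so ⟨T⟩ = −(ħ²/2m) ∫ φ*·φ'' dx / ∫|φ|² dx; with m = 1.
Differentiate x·exp(−κ·x) with the product rule; every integrand then reduces to terms xʲ·e^(−2κx) on [0, ∞), with ∫₀^∞ xʲ·e^(−2κx) dx = j!/(2κ)^(j+1).
State is unnormalized: ∫|φ|² dx = 0.0098378, and ∫φ*·(−ħ²/2m · φ'') dx = 0.16333, so ⟨T⟩ = 0.16333 / 0.0098378.
⟨T⟩ = 16.603.

16.6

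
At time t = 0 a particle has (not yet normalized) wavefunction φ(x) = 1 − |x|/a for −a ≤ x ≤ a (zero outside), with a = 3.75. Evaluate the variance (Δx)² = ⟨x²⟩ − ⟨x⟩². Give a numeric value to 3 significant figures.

Compute ⟨x⟩ and ⟨x²⟩ separately, then (Δx)² = ⟨x²⟩ − ⟨x⟩².
φ is even, so ∫ over [−a, a] = 2∫₀ᵃ with φ = 1 − x/a there: ∫₀ᵃ (1 − x/a)² dx = a/3, ∫₀ᵃ x²(1 − x/a)² dx = a³/30, ∫₀ᵃ x⁴(1 − x/a)² dx = a⁵/105.
Normalization: ∫|φ|² dx = 2.5000.
⟨x⟩ = 0.0000 and ⟨x²⟩ = 1.4063.
(Δx)² = 1.4063 − (0.0000)² = 1.4063.

1.41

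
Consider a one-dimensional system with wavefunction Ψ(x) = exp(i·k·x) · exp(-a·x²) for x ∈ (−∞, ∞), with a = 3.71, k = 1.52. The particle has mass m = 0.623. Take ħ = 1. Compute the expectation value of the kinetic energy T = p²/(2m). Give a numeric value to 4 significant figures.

T = −(ħ²/2m) d²/dx², so ⟨T⟩ = −(ħ²/2m) ∫ Ψ*·Ψ'' dx / ∫|Ψ|² dx; with m = 0.623.
Gaussian moments: ∫x^(2j)·e^(−2ax²) dx = (2j−1)!!/(4a)^j · √(π/(2a)), odd powers integrate to 0; here √(π/(2a)) = 0.65069. Derivatives: Ψ′ = (ik − 2ax)·Ψ, Ψ″ = ((ik − 2ax)² − 2a)·Ψ; the odd-in-x pieces drop out.
State is unnormalized: ∫|Ψ|² dx = 0.65069, and ∫Ψ*·(−ħ²/2m · Ψ'') dx = 3.1440, so ⟨T⟩ = 3.1440 / 0.65069.
⟨T⟩ = 4.8318.

4.832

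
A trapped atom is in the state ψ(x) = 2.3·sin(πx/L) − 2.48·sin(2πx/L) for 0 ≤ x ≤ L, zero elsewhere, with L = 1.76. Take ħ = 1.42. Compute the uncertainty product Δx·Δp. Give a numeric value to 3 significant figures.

1.04

Δx = √(⟨x²⟩−⟨x⟩²), Δp = √(⟨p²⟩−⟨p⟩²).
On 0 ≤ x ≤ L (j ≠ l): ∫sin²(jπx/L) dx = L/2, ∫sin(jπx/L)·sin(lπx/L) dx = 0; diagonal moments ∫x·sin²(jπx/L) dx = L²/4, ∫x²·sin²(jπx/L) dx = L³·(1/6 − 1/(4j²π²)); cross terms ∫x·sin(jπx/L)·sin(lπx/L) dx = 0 for j + l even and −4jlL²/(π²(j² − l²)²) for j + l odd, ∫x²·sin(jπx/L)·sin(lπx/L) dx = (−1)^(j+l)·4jlL³/(π²(j² − l²)²); higher powers the same way via product-to-sum and parts. d²/dx² sin(jπx/L) = −(jπ/L)²·sin(jπx/L); on 0 ≤ x ≤ L, ∫sin²(jπx/L) dx = L/2 and ∫sin(jπx/L)·sin(lπx/L) dx = 0 for j ≠ l, so only diagonal terms survive in ∫|ψ|² and ∫ψ·ψ″; ∫ψ·ψ′ dx = [ψ²/2] between the walls = 0.
Normalization: ∫|ψ|² dx = 10.068.
⟨x⟩ = 1.1961, ⟨x²⟩ = 1.4953 ⇒ Δx = 0.25406.
⟨p⟩ = 0.0000, ⟨p²⟩ = 16.786 ⇒ Δp = 4.0971.
Δx·Δp = 1.0409.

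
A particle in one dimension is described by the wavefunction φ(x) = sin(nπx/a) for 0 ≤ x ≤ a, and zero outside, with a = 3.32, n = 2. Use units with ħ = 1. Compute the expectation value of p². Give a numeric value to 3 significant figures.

3.58

p² φ = −ħ² d²φ/dx²; ⟨p²⟩ = −ħ² ∫ φ*·φ'' dx / ∫|φ|² dx.
d/dx sin(nπx/a) = (nπ/a)·cos(nπx/a) and d²/dx² sin(nπx/a) = −(nπ/a)²·sin(nπx/a); on 0 ≤ x ≤ a, ∫sin²(nπx/a) dx = a/2 and ∫sin(nπx/a)·cos(nπx/a) dx = 0.
State is unnormalized: ∫|φ|² dx = 1.6600, and ∫φ*·(−ħ² φ'') dx = 5.9455, so ⟨p²⟩ = 5.9455 / 1.6600.
⟨p²⟩ = 3.5817.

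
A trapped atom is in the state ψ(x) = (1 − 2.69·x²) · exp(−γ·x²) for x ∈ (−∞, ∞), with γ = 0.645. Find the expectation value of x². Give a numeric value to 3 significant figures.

⟨x²⟩ = ∫ x²·|ψ|² dx / ∫|ψ|² dx (integrals over the domain).
Expand each integrand as polynomial × e^(−2γx²) and use ∫x^(2j)·e^(−2γx²) dx = (2j−1)!!/(4γ)^j · √(π/(2γ)), odd powers → 0; here √(π/(2γ)) = 1.5606.
State is unnormalized: ∫|ψ|² dx = 3.3958, and ∫ψ*·x²·ψ dx = 6.6841, so ⟨x²⟩ = 6.6841 / 3.3958.
⟨x²⟩ = 1.9684.

1.97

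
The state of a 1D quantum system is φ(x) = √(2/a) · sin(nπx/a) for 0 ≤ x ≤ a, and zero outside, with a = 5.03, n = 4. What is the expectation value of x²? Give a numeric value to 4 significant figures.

⟨x²⟩ = ∫ x²·|φ|² dx (integrals over the domain).
With sin²θ = (1 − cos2θ)/2 on 0 ≤ x ≤ a: ∫sin²(nπx/a) dx = a/2, ∫x·sin²(nπx/a) dx = a²/4, ∫x²·sin²(nπx/a) dx = a³·(1/6 − 1/(4n²π²)); higher powers xᵏ the same way, integrating xᵏ·cos(2nπx/a) by parts.
⟨x²⟩ = 8.3535.

8.354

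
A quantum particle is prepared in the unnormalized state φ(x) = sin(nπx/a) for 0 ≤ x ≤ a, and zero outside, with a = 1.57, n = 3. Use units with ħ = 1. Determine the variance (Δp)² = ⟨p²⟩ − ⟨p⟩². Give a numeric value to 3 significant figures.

36.0

Compute ⟨p⟩ and ⟨p²⟩ separately; (Δp)² = ⟨p²⟩ − ⟨p⟩².
d/dx sin(nπx/a) = (nπ/a)·cos(nπx/a) and d²/dx² sin(nπx/a) = −(nπ/a)²·sin(nπx/a); on 0 ≤ x ≤ a, ∫sin²(nπx/a) dx = a/2 and ∫sin(nπx/a)·cos(nπx/a) dx = 0.
Normalization: ∫|φ|² dx = 0.78500.
⟨p⟩ = 0.0000 and ⟨p²⟩ = 36.037.
(Δp)² = 36.037 − (0.0000)² = 36.037.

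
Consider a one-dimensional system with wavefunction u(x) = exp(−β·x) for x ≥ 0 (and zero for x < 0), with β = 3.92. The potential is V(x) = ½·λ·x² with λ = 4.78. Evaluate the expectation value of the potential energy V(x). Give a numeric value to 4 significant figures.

0.07777

⟨V⟩ = ∫ V(x)·|u|² dx / ∫|u|² dx.
Every integrand reduces to terms xʲ·e^(−2βx) on [0, ∞); use ∫₀^∞ xʲ·e^(−2βx) dx = j!/(2β)^(j+1).
State is unnormalized: ∫|u|² dx = 0.12755, and ∫u*·V(x)·u dx = 0.0099193, so ⟨V⟩ = 0.0099193 / 0.12755.
⟨V⟩ = 0.077767.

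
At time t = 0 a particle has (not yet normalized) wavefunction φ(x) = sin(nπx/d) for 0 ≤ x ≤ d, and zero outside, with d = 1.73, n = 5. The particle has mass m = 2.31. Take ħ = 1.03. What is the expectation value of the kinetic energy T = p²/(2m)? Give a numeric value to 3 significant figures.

T = −(ħ²/2m) d²/dx², so ⟨T⟩ = −(ħ²/2m) ∫ φ*·φ'' dx / ∫|φ|² dx; with m = 2.31.
d/dx sin(nπx/d) = (nπ/d)·cos(nπx/d) and d²/dx² sin(nπx/d) = −(nπ/d)²·sin(nπx/d); on 0 ≤ x ≤ d, ∫sin²(nπx/d) dx = d/2 and ∫sin(nπx/d)·cos(nπx/d) dx = 0.
State is unnormalized: ∫|φ|² dx = 0.86500, and ∫φ*·(−ħ²/2m · φ'') dx = 16.376, so ⟨T⟩ = 16.376 / 0.86500.
⟨T⟩ = 18.931.

18.9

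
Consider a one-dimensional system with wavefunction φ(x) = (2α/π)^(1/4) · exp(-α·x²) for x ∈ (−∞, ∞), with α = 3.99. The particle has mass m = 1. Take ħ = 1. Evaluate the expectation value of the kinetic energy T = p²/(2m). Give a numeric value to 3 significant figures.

T = −(ħ²/2m) d²/dx², so ⟨T⟩ = −(ħ²/2m) ∫ φ*·φ'' dx; with m = 1.
Gaussian moments: ∫x^(2j)·e^(−2αx²) dx = (2j−1)!!/(4α)^j · √(π/(2α)), odd powers integrate to 0; here √(π/(2α)) = 0.62744. Derivatives: d/dx e^(−αx²) = −2αx·e^(−αx²), d²/dx² e^(−αx²) = (4α²x² − 2α)·e^(−αx²).
⟨T⟩ = 1.9950.

2.00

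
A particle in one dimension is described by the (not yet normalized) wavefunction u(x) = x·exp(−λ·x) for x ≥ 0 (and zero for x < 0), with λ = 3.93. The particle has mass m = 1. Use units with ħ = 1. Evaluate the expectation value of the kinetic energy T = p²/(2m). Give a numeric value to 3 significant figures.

7.72

T = −(ħ²/2m) d²/dx², so ⟨T⟩ = −(ħ²/2m) ∫ u*·u'' dx / ∫|u|² dx; with m = 1.
Differentiate x·exp(−λ·x) with the product rule; every integrand then reduces to terms xʲ·e^(−2λx) on [0, ∞), with ∫₀^∞ xʲ·e^(−2λx) dx = j!/(2λ)^(j+1).
State is unnormalized: ∫|u|² dx = 0.0041187, and ∫u*·(−ħ²/2m · u'') dx = 0.031807, so ⟨T⟩ = 0.031807 / 0.0041187.
⟨T⟩ = 7.7225.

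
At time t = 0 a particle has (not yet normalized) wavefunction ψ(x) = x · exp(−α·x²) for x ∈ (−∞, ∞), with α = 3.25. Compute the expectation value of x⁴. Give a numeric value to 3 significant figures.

0.0888

⟨x⁴⟩ = ∫ x⁴·|ψ|² dx / ∫|ψ|² dx (integrals over the domain).
Expand each integrand as polynomial × e^(−2αx²) and use ∫x^(2j)·e^(−2αx²) dx = (2j−1)!!/(4α)^j · √(π/(2α)), odd powers → 0; here √(π/(2α)) = 0.69521.
State is unnormalized: ∫|ψ|² dx = 0.053478, and ∫ψ*·x⁴·ψ dx = 0.0047466, so ⟨x⁴⟩ = 0.0047466 / 0.053478.
⟨x⁴⟩ = 0.088757.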